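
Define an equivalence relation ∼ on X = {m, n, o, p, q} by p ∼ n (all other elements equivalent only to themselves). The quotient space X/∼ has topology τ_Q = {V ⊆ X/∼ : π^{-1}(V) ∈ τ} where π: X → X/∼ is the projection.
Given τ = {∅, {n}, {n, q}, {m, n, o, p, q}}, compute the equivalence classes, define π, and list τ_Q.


X/∼ = {[m], [n=p], [o], [q]}; |τ_Q| = 2.

Equivalence classes: [m], [n=p], [o], [q].
Quotient map π: X → X/∼ sends m ↦ [m], n ↦ [n=p], o ↦ [o], p ↦ [n=p], q ↦ [q].
For each subset V ⊆ X/∼, compute π^{-1}(V) ⊆ X and check whether π^{-1}(V) ∈ τ. V is open in τ_Q iff π^{-1}(V) ∈ τ.
  V = {}: π^{-1}(V) = ∅ ∈ τ ✓.
  V = {[m]}: π^{-1}(V) = {m} ∉ τ ✗.
  V = {[n=p]}: π^{-1}(V) = {n, p} ∉ τ ✗.
  V = {[m], [n=p]}: π^{-1}(V) = {m, n, p} ∉ τ ✗.
  V = {[o]}: π^{-1}(V) = {o} ∉ τ ✗.
  V = {[m], [o]}: π^{-1}(V) = {m, o} ∉ τ ✗.
  V = {[n=p], [o]}: π^{-1}(V) = {n, o, p} ∉ τ ✗.
  V = {[m], [n=p], [o]}: π^{-1}(V) = {m, n, o, p} ∉ τ ✗.
  V = {[q]}: π^{-1}(V) = {q} ∉ τ ✗.
  V = {[m], [q]}: π^{-1}(V) = {m, q} ∉ τ ✗.
  V = {[n=p], [q]}: π^{-1}(V) = {n, p, q} ∉ τ ✗.
  V = {[m], [n=p], [q]}: π^{-1}(V) = {m, n, p, q} ∉ τ ✗.
  V = {[o], [q]}: π^{-1}(V) = {o, q} ∉ τ ✗.
  V = {[m], [o], [q]}: π^{-1}(V) = {m, o, q} ∉ τ ✗.
  V = {[n=p], [o], [q]}: π^{-1}(V) = {n, o, p, q} ∉ τ ✗.
  V = {[m], [n=p], [o], [q]}: π^{-1}(V) = {m, n, o, p, q} ∈ τ ✓.
Open sets in the quotient: τ_Q = {{}, {[m], [n=p], [o], [q]}} (2 elements).


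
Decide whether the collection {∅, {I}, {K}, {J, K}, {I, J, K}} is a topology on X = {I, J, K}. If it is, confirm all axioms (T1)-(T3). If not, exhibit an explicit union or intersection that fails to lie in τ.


τ is NOT a topology on X.

Axiom (T1): ∅ ∈ τ? Yes; X ∈ τ? Yes.
Axiom (T2/T3): check pairwise unions and intersections of members of τ.
Counterexample for (T2): {I} ∪ {K} = {I, K} ∉ τ. Therefore τ is NOT a topology.


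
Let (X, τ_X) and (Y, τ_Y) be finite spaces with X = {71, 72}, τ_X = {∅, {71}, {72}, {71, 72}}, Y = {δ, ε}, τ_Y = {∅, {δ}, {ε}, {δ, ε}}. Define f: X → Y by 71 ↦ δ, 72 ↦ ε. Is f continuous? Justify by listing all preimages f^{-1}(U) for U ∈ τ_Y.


f IS continuous.

Compute f^{-1}(U) for each U ∈ τ_Y:
  U = ∅: f^{-1}(U) = ∅ ∈ τ_X ✓.
  U = {δ}: f^{-1}(U) = {71} ∈ τ_X ✓.
  U = {ε}: f^{-1}(U) = {72} ∈ τ_X ✓.
  U = {δ, ε}: f^{-1}(U) = {71, 72} ∈ τ_X ✓.
Every preimage lies in τ_X, so f IS continuous.


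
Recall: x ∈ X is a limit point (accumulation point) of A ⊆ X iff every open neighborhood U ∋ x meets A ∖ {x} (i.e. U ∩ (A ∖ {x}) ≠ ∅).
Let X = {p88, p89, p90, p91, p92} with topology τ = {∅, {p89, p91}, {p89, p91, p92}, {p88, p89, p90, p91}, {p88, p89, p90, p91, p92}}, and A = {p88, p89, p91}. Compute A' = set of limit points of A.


A' = {p88, p89, p90, p91, p92}

For each x ∈ X, list the open sets U ∈ τ with x ∈ U, then check whether U ∩ (A ∖ {x}) ≠ ∅ for every such U.
  x = p88: opens ∋ x are {p88, p89, p90, p91}, {p88, p89, p90, p91, p92}; each meets A ∖ {p88}, so x IS a limit point.
  x = p89: opens ∋ x are {p89, p91}, {p89, p91, p92}, {p88, p89, p90, p91}, {p88, p89, p90, p91, p92}; each meets A ∖ {p89}, so x IS a limit point.
  x = p90: opens ∋ x are {p88, p89, p90, p91}, {p88, p89, p90, p91, p92}; each meets A ∖ {p90}, so x IS a limit point.
  x = p91: opens ∋ x are {p89, p91}, {p89, p91, p92}, {p88, p89, p90, p91}, {p88, p89, p90, p91, p92}; each meets A ∖ {p91}, so x IS a limit point.
  x = p92: opens ∋ x are {p89, p91, p92}, {p88, p89, p90, p91, p92}; each meets A ∖ {p92}, so x IS a limit point.
Collecting: A' = {p88, p89, p90, p91, p92}.


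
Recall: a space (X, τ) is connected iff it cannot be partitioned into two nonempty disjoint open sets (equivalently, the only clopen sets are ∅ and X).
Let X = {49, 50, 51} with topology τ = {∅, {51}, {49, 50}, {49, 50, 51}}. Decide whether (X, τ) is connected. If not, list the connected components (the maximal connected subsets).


(X, τ) is disconnected; components = [{51}, {49, 50}].

Find clopen sets (U ∈ τ with X ∖ U ∈ τ):
  U = ∅, X ∖ U = {49, 50, 51} — both open, so U is clopen.
  U = {51}, X ∖ U = {49, 50} — both open, so U is clopen.
  U = {49, 50}, X ∖ U = {51} — both open, so U is clopen.
  U = {49, 50, 51}, X ∖ U = ∅ — both open, so U is clopen.
Nontrivial clopen(s) exist: e.g. {49, 50}. So (X, τ) is disconnected.
Compute connected components by grouping points that agree on all clopens:
  component: {51}
  component: {49, 50}


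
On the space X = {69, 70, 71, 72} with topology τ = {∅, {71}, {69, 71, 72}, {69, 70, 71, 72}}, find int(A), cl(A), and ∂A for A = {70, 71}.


int(A) = {71}, cl(A) = {69, 70, 71, 72}, ∂A = {69, 70, 72}.

Closed sets in (X, τ) are complements of opens:
  closed(X, τ) = {∅, {70}, {69, 70, 72}, {69, 70, 71, 72}}.
int(A) = ⋃ {U ∈ τ : U ⊆ A}. Opens contained in A: ∅, {71}.
Taking the union of these: int(A) = {71}.
cl(A) = ⋂ {C closed : A ⊆ C}. Closed sets containing A: {69, 70, 71, 72}.
Intersecting these: cl(A) = {69, 70, 71, 72}.
∂A = cl(A) ∖ int(A) = {69, 70, 71, 72} ∖ {71} = {69, 70, 72}.


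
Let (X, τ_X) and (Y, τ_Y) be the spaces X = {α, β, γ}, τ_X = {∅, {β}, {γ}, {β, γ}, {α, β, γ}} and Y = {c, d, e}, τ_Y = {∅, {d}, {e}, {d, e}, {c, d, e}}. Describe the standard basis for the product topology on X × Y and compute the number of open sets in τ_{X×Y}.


Basis B = {∅ × ∅, {β} × {d}, {β} × {e}, {γ} × {d}, {γ} × {e}, {β} × {d, e}, {β, γ} × {d}, {β, γ} × {e}, {γ} × {d, e}, {α, β, γ} × {d}, {α, β, γ} × {e}, {β} × {c, d, e}, {γ} × {c, d, e}, {β, γ} × {d, e}, {α, β, γ} × {d, e}, {β, γ} × {c, d, e}, {α, β, γ} × {c, d, e}}; |τ_{X×Y}| = 48.

Enumerate products U × V with U ∈ τ_X, V ∈ τ_Y (deduplicated):
  ∅ × ∅ = {} (∅)
  {β} × {d} = {(β,d)}
  {β} × {e} = {(β,e)}
  {γ} × {d} = {(γ,d)}
  {γ} × {e} = {(γ,e)}
  {β} × {d, e} = {(β,d), (β,e)}
  {β, γ} × {d} = {(β,d), (γ,d)}
  {β, γ} × {e} = {(β,e), (γ,e)}
  {γ} × {d, e} = {(γ,d), (γ,e)}
  {α, β, γ} × {d} = {(α,d), (β,d), (γ,d)}
  {α, β, γ} × {e} = {(α,e), (β,e), (γ,e)}
  {β} × {c, d, e} = {(β,c), (β,d), (β,e)}
  {γ} × {c, d, e} = {(γ,c), (γ,d), (γ,e)}
  {β, γ} × {d, e} = {(β,d), (β,e), (γ,d), (γ,e)}
  {α, β, γ} × {d, e} = {(α,d), (α,e), (β,d), (β,e), (γ,d), (γ,e)}
  {β, γ} × {c, d, e} = {(β,c), (β,d), (β,e), (γ,c), (γ,d), (γ,e)}
  {α, β, γ} × {c, d, e} = {(α,c), (α,d), (α,e), (β,c), (β,d), (β,e), (γ,c), (γ,d), (γ,e)}
These 17 distinct sets form the basis B.
Close under arbitrary unions to get τ_{X×Y}; counting gives |τ_{X×Y}| = 48.


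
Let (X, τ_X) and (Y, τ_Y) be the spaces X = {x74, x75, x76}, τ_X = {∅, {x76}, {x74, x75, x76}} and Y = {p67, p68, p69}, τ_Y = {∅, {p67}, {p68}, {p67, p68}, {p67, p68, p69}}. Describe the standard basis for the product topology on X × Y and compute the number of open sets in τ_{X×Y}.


Basis B = {∅ × ∅, {x76} × {p67}, {x76} × {p68}, {x76} × {p67, p68}, {x74, x75, x76} × {p67}, {x74, x75, x76} × {p68}, {x76} × {p67, p68, p69}, {x74, x75, x76} × {p67, p68}, {x74, x75, x76} × {p67, p68, p69}}; |τ_{X×Y}| = 14.

Enumerate products U × V with U ∈ τ_X, V ∈ τ_Y (deduplicated):
  ∅ × ∅ = {} (∅)
  {x76} × {p67} = {(x76,p67)}
  {x76} × {p68} = {(x76,p68)}
  {x76} × {p67, p68} = {(x76,p67), (x76,p68)}
  {x74, x75, x76} × {p67} = {(x74,p67), (x75,p67), (x76,p67)}
  {x74, x75, x76} × {p68} = {(x74,p68), (x75,p68), (x76,p68)}
  {x76} × {p67, p68, p69} = {(x76,p67), (x76,p68), (x76,p69)}
  {x74, x75, x76} × {p67, p68} = {(x74,p67), (x74,p68), (x75,p67), (x75,p68), (x76,p67), (x76,p68)}
  {x74, x75, x76} × {p67, p68, p69} = {(x74,p67), (x74,p68), (x74,p69), (x75,p67), (x75,p68), (x75,p69), (x76,p67), (x76,p68), (x76,p69)}
These 9 distinct sets form the basis B.
Close under arbitrary unions to get τ_{X×Y}; counting gives |τ_{X×Y}| = 14.


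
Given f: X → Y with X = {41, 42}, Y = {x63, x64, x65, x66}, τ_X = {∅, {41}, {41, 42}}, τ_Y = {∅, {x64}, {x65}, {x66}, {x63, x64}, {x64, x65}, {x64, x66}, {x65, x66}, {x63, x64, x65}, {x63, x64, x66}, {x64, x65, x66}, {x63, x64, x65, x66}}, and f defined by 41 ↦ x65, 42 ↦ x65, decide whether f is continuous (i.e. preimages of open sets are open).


f IS continuous.

Compute f^{-1}(U) for each U ∈ τ_Y:
  U = ∅: f^{-1}(U) = ∅ ∈ τ_X ✓.
  U = {x64}: f^{-1}(U) = ∅ ∈ τ_X ✓.
  U = {x65}: f^{-1}(U) = {41, 42} ∈ τ_X ✓.
  U = {x66}: f^{-1}(U) = ∅ ∈ τ_X ✓.
  U = {x63, x64}: f^{-1}(U) = ∅ ∈ τ_X ✓.
  U = {x64, x65}: f^{-1}(U) = {41, 42} ∈ τ_X ✓.
  U = {x64, x66}: f^{-1}(U) = ∅ ∈ τ_X ✓.
  U = {x65, x66}: f^{-1}(U) = {41, 42} ∈ τ_X ✓.
  U = {x63, x64, x65}: f^{-1}(U) = {41, 42} ∈ τ_X ✓.
  U = {x63, x64, x66}: f^{-1}(U) = ∅ ∈ τ_X ✓.
  U = {x64, x65, x66}: f^{-1}(U) = {41, 42} ∈ τ_X ✓.
  U = {x63, x64, x65, x66}: f^{-1}(U) = {41, 42} ∈ τ_X ✓.
Every preimage lies in τ_X, so f IS continuous.


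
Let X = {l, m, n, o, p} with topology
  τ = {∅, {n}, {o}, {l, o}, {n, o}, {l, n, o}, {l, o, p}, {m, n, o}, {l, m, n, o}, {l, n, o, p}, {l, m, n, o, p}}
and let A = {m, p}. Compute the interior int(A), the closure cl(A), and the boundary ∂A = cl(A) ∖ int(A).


int(A) = ∅, cl(A) = {m, p}, ∂A = {m, p}.

Closed sets in (X, τ) are complements of opens:
  closed(X, τ) = {∅, {m}, {p}, {l, p}, {m, n}, {m, p}, {l, m, p}, {m, n, p}, {l, m, n, p}, {l, m, o, p}, {l, m, n, o, p}}.
int(A) = ⋃ {U ∈ τ : U ⊆ A}. Opens contained in A: ∅.
Taking the union of these: int(A) = ∅.
cl(A) = ⋂ {C closed : A ⊆ C}. Closed sets containing A: {m, p}, {l, m, p}, {m, n, p}, {l, m, n, p}, {l, m, o, p}, {l, m, n, o, p}.
Intersecting these: cl(A) = {m, p}.
∂A = cl(A) ∖ int(A) = {m, p} ∖ ∅ = {m, p}.


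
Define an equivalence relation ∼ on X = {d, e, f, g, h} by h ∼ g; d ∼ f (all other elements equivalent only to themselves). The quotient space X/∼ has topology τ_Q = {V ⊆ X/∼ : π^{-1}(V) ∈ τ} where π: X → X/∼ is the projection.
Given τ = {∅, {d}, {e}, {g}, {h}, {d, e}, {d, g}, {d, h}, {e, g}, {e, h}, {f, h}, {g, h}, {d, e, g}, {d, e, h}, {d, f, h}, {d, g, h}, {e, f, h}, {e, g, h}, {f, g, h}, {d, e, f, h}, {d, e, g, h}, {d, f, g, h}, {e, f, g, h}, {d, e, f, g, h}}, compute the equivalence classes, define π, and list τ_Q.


X/∼ = {[d=f], [e], [g=h]}; |τ_Q| = 6.

Equivalence classes: [d=f], [e], [g=h].
Quotient map π: X → X/∼ sends d ↦ [d=f], e ↦ [e], f ↦ [d=f], g ↦ [g=h], h ↦ [g=h].
For each subset V ⊆ X/∼, compute π^{-1}(V) ⊆ X and check whether π^{-1}(V) ∈ τ. V is open in τ_Q iff π^{-1}(V) ∈ τ.
  V = {}: π^{-1}(V) = ∅ ∈ τ ✓.
  V = {[d=f]}: π^{-1}(V) = {d, f} ∉ τ ✗.
  V = {[e]}: π^{-1}(V) = {e} ∈ τ ✓.
  V = {[d=f], [e]}: π^{-1}(V) = {d, e, f} ∉ τ ✗.
  V = {[g=h]}: π^{-1}(V) = {g, h} ∈ τ ✓.
  V = {[d=f], [g=h]}: π^{-1}(V) = {d, f, g, h} ∈ τ ✓.
  V = {[e], [g=h]}: π^{-1}(V) = {e, g, h} ∈ τ ✓.
  V = {[d=f], [e], [g=h]}: π^{-1}(V) = {d, e, f, g, h} ∈ τ ✓.
Open sets in the quotient: τ_Q = {{}, {[e]}, {[g=h]}, {[d=f], [g=h]}, {[e], [g=h]}, {[d=f], [e], [g=h]}} (6 elements).


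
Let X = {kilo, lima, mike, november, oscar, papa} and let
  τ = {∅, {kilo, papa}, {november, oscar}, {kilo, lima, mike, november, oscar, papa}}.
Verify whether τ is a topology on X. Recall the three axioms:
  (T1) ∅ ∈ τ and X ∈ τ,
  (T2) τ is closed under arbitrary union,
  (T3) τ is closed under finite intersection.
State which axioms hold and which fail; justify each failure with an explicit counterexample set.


τ is NOT a topology on X.

Axiom (T1): ∅ ∈ τ? Yes; X ∈ τ? Yes.
Axiom (T2/T3): check pairwise unions and intersections of members of τ.
Counterexample for (T2): {kilo, papa} ∪ {november, oscar} = {kilo, november, oscar, papa} ∉ τ. Therefore τ is NOT a topology.


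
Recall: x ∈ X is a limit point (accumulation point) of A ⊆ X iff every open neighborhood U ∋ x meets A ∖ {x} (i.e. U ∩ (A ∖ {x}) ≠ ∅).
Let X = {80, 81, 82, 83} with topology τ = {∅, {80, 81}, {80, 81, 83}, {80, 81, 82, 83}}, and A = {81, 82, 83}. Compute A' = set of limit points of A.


A' = {80, 82, 83}

For each x ∈ X, list the open sets U ∈ τ with x ∈ U, then check whether U ∩ (A ∖ {x}) ≠ ∅ for every such U.
  x = 80: opens ∋ x are {80, 81}, {80, 81, 83}, {80, 81, 82, 83}; each meets A ∖ {80}, so x IS a limit point.
  x = 81: open {80, 81} ∋ x has {80, 81} ∩ (A ∖ {81}) = ∅, so x is NOT a limit point.
  x = 82: opens ∋ x are {80, 81, 82, 83}; each meets A ∖ {82}, so x IS a limit point.
  x = 83: opens ∋ x are {80, 81, 83}, {80, 81, 82, 83}; each meets A ∖ {83}, so x IS a limit point.
Collecting: A' = {80, 82, 83}.


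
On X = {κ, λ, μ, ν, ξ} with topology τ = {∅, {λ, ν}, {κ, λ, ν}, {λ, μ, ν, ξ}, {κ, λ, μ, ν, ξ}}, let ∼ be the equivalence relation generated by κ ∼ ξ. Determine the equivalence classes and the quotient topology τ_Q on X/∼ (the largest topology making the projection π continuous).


X/∼ = {[κ=ξ], [λ], [μ], [ν]}; |τ_Q| = 3.

Equivalence classes: [κ=ξ], [λ], [μ], [ν].
Quotient map π: X → X/∼ sends κ ↦ [κ=ξ], λ ↦ [λ], μ ↦ [μ], ν ↦ [ν], ξ ↦ [κ=ξ].
For each subset V ⊆ X/∼, compute π^{-1}(V) ⊆ X and check whether π^{-1}(V) ∈ τ. V is open in τ_Q iff π^{-1}(V) ∈ τ.
  V = {}: π^{-1}(V) = ∅ ∈ τ ✓.
  V = {[κ=ξ]}: π^{-1}(V) = {κ, ξ} ∉ τ ✗.
  V = {[λ]}: π^{-1}(V) = {λ} ∉ τ ✗.
  V = {[κ=ξ], [λ]}: π^{-1}(V) = {κ, λ, ξ} ∉ τ ✗.
  V = {[μ]}: π^{-1}(V) = {μ} ∉ τ ✗.
  V = {[κ=ξ], [μ]}: π^{-1}(V) = {κ, μ, ξ} ∉ τ ✗.
  V = {[λ], [μ]}: π^{-1}(V) = {λ, μ} ∉ τ ✗.
  V = {[κ=ξ], [λ], [μ]}: π^{-1}(V) = {κ, λ, μ, ξ} ∉ τ ✗.
  V = {[ν]}: π^{-1}(V) = {ν} ∉ τ ✗.
  V = {[κ=ξ], [ν]}: π^{-1}(V) = {κ, ν, ξ} ∉ τ ✗.
  V = {[λ], [ν]}: π^{-1}(V) = {λ, ν} ∈ τ ✓.
  V = {[κ=ξ], [λ], [ν]}: π^{-1}(V) = {κ, λ, ν, ξ} ∉ τ ✗.
  V = {[μ], [ν]}: π^{-1}(V) = {μ, ν} ∉ τ ✗.
  V = {[κ=ξ], [μ], [ν]}: π^{-1}(V) = {κ, μ, ν, ξ} ∉ τ ✗.
  V = {[λ], [μ], [ν]}: π^{-1}(V) = {λ, μ, ν} ∉ τ ✗.
  V = {[κ=ξ], [λ], [μ], [ν]}: π^{-1}(V) = {κ, λ, μ, ν, ξ} ∈ τ ✓.
Open sets in the quotient: τ_Q = {{}, {[λ], [ν]}, {[κ=ξ], [λ], [μ], [ν]}} (3 elements).


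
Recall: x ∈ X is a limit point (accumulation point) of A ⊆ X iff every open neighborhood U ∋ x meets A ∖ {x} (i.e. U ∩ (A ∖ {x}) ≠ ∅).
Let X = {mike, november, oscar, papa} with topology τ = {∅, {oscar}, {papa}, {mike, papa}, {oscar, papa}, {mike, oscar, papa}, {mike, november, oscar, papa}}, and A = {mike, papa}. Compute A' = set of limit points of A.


A' = {mike, november}

For each x ∈ X, list the open sets U ∈ τ with x ∈ U, then check whether U ∩ (A ∖ {x}) ≠ ∅ for every such U.
  x = mike: opens ∋ x are {mike, papa}, {mike, oscar, papa}, {mike, november, oscar, papa}; each meets A ∖ {mike}, so x IS a limit point.
  x = november: opens ∋ x are {mike, november, oscar, papa}; each meets A ∖ {november}, so x IS a limit point.
  x = oscar: open {oscar} ∋ x has {oscar} ∩ (A ∖ {oscar}) = ∅, so x is NOT a limit point.
  x = papa: open {papa} ∋ x has {papa} ∩ (A ∖ {papa}) = ∅, so x is NOT a limit point.
Collecting: A' = {mike, november}.


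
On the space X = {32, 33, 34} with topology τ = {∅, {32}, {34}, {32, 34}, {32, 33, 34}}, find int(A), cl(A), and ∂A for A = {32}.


int(A) = {32}, cl(A) = {32, 33}, ∂A = {33}.

Closed sets in (X, τ) are complements of opens:
  closed(X, τ) = {∅, {33}, {32, 33}, {33, 34}, {32, 33, 34}}.
int(A) = ⋃ {U ∈ τ : U ⊆ A}. Opens contained in A: ∅, {32}.
Taking the union of these: int(A) = {32}.
cl(A) = ⋂ {C closed : A ⊆ C}. Closed sets containing A: {32, 33}, {32, 33, 34}.
Intersecting these: cl(A) = {32, 33}.
∂A = cl(A) ∖ int(A) = {32, 33} ∖ {32} = {33}.


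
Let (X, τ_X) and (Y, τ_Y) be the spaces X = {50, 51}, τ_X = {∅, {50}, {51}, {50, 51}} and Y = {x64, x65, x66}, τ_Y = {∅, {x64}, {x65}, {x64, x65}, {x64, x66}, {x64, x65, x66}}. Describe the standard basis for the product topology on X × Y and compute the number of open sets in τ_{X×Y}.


Basis B = {∅ × ∅, {50} × {x64}, {50} × {x65}, {51} × {x64}, {51} × {x65}, {50} × {x64, x65}, {50} × {x64, x66}, {50, 51} × {x64}, {50, 51} × {x65}, {51} × {x64, x65}, {51} × {x64, x66}, {50} × {x64, x65, x66}, {51} × {x64, x65, x66}, {50, 51} × {x64, x65}, {50, 51} × {x64, x66}, {50, 51} × {x64, x65, x66}}; |τ_{X×Y}| = 36.

Enumerate products U × V with U ∈ τ_X, V ∈ τ_Y (deduplicated):
  ∅ × ∅ = {} (∅)
  {50} × {x64} = {(50,x64)}
  {50} × {x65} = {(50,x65)}
  {51} × {x64} = {(51,x64)}
  {51} × {x65} = {(51,x65)}
  {50} × {x64, x65} = {(50,x64), (50,x65)}
  {50} × {x64, x66} = {(50,x64), (50,x66)}
  {50, 51} × {x64} = {(50,x64), (51,x64)}
  {50, 51} × {x65} = {(50,x65), (51,x65)}
  {51} × {x64, x65} = {(51,x64), (51,x65)}
  {51} × {x64, x66} = {(51,x64), (51,x66)}
  {50} × {x64, x65, x66} = {(50,x64), (50,x65), (50,x66)}
  {51} × {x64, x65, x66} = {(51,x64), (51,x65), (51,x66)}
  {50, 51} × {x64, x65} = {(50,x64), (50,x65), (51,x64), (51,x65)}
  {50, 51} × {x64, x66} = {(50,x64), (50,x66), (51,x64), (51,x66)}
  {50, 51} × {x64, x65, x66} = {(50,x64), (50,x65), (50,x66), (51,x64), (51,x65), (51,x66)}
These 16 distinct sets form the basis B.
Close under arbitrary unions to get τ_{X×Y}; counting gives |τ_{X×Y}| = 36.


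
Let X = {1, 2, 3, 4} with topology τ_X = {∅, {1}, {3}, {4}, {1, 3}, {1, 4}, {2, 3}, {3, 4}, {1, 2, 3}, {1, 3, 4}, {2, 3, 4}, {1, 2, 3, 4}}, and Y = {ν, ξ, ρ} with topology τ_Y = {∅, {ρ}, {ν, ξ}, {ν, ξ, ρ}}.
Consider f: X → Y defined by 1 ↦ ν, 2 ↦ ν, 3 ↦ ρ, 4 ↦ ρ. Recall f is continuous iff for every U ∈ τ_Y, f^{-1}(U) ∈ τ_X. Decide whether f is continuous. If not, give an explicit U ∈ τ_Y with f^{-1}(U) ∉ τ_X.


f is NOT continuous.

Compute f^{-1}(U) for each U ∈ τ_Y:
  U = ∅: f^{-1}(U) = ∅ ∈ τ_X ✓.
  U = {ρ}: f^{-1}(U) = {3, 4} ∈ τ_X ✓.
  U = {ν, ξ}: f^{-1}(U) = {1, 2} ∉ τ_X ✗.
  U = {ν, ξ, ρ}: f^{-1}(U) = {1, 2, 3, 4} ∈ τ_X ✓.
Found U = {ν, ξ} with f^{-1}(U) = {1, 2} not in τ_X. Therefore f is NOT continuous.


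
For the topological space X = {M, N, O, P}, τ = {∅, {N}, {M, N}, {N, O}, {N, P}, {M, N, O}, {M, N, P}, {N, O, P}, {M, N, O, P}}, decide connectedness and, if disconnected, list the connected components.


(X, τ) is connected.

Find clopen sets (U ∈ τ with X ∖ U ∈ τ):
  U = ∅, X ∖ U = {M, N, O, P} — both open, so U is clopen.
  U = {M, N, O, P}, X ∖ U = ∅ — both open, so U is clopen.
Only trivial clopens (∅ and X) exist, so (X, τ) is connected.
Compute connected components by grouping points that agree on all clopens:
  component: {M, N, O, P}


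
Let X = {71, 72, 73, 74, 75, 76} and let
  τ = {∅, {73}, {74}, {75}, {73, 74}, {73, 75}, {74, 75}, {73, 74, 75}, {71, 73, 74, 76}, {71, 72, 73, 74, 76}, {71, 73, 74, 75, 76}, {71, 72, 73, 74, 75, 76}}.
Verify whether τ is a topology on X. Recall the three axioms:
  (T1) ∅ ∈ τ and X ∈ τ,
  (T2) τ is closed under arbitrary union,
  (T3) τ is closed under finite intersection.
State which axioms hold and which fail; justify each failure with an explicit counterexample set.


τ IS a topology on X.

Axiom (T1): ∅ ∈ τ? Yes; X ∈ τ? Yes.
Axiom (T2/T3): check pairwise unions and intersections of members of τ.
All pairwise intersections and unions checked — each lies in τ. Therefore τ satisfies (T1), (T2), (T3): it IS a topology on X.


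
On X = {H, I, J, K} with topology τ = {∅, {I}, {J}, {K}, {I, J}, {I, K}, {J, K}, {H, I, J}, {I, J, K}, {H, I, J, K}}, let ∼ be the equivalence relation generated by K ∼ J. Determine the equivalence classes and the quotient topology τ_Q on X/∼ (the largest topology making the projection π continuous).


X/∼ = {[H], [I], [J=K]}; |τ_Q| = 5.

Equivalence classes: [H], [I], [J=K].
Quotient map π: X → X/∼ sends H ↦ [H], I ↦ [I], J ↦ [J=K], K ↦ [J=K].
For each subset V ⊆ X/∼, compute π^{-1}(V) ⊆ X and check whether π^{-1}(V) ∈ τ. V is open in τ_Q iff π^{-1}(V) ∈ τ.
  V = {}: π^{-1}(V) = ∅ ∈ τ ✓.
  V = {[H]}: π^{-1}(V) = {H} ∉ τ ✗.
  V = {[I]}: π^{-1}(V) = {I} ∈ τ ✓.
  V = {[H], [I]}: π^{-1}(V) = {H, I} ∉ τ ✗.
  V = {[J=K]}: π^{-1}(V) = {J, K} ∈ τ ✓.
  V = {[H], [J=K]}: π^{-1}(V) = {H, J, K} ∉ τ ✗.
  V = {[I], [J=K]}: π^{-1}(V) = {I, J, K} ∈ τ ✓.
  V = {[H], [I], [J=K]}: π^{-1}(V) = {H, I, J, K} ∈ τ ✓.
Open sets in the quotient: τ_Q = {{}, {[I]}, {[J=K]}, {[I], [J=K]}, {[H], [I], [J=K]}} (5 elements).


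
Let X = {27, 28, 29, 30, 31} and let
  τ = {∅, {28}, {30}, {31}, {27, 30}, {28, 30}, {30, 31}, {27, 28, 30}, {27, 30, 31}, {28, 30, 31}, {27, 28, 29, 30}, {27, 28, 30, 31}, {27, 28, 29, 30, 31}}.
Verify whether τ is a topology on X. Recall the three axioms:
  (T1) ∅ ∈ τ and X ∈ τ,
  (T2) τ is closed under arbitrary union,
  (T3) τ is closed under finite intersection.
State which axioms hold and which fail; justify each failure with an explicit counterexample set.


τ is NOT a topology on X.

Axiom (T1): ∅ ∈ τ? Yes; X ∈ τ? Yes.
Axiom (T2/T3): check pairwise unions and intersections of members of τ.
Counterexample for (T2): {28} ∪ {31} = {28, 31} ∉ τ. Therefore τ is NOT a topology.


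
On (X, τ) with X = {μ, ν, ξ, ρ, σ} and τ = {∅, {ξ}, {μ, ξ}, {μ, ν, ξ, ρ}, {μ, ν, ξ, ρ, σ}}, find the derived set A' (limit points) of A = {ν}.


A' = {ρ, σ}

For each x ∈ X, list the open sets U ∈ τ with x ∈ U, then check whether U ∩ (A ∖ {x}) ≠ ∅ for every such U.
  x = μ: open {μ, ξ} ∋ x has {μ, ξ} ∩ (A ∖ {μ}) = ∅, so x is NOT a limit point.
  x = ν: open {μ, ν, ξ, ρ} ∋ x has {μ, ν, ξ, ρ} ∩ (A ∖ {ν}) = ∅, so x is NOT a limit point.
  x = ξ: open {ξ} ∋ x has {ξ} ∩ (A ∖ {ξ}) = ∅, so x is NOT a limit point.
  x = ρ: opens ∋ x are {μ, ν, ξ, ρ}, {μ, ν, ξ, ρ, σ}; each meets A ∖ {ρ}, so x IS a limit point.
  x = σ: opens ∋ x are {μ, ν, ξ, ρ, σ}; each meets A ∖ {σ}, so x IS a limit point.
Collecting: A' = {ρ, σ}.


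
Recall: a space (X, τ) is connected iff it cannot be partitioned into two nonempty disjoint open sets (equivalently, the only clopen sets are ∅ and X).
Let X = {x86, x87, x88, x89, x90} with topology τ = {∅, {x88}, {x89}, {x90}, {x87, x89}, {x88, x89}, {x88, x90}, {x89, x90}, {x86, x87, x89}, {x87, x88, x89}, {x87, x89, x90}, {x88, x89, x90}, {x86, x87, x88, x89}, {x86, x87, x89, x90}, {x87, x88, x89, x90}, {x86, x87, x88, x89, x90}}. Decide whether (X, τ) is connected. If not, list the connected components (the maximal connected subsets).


(X, τ) is disconnected; components = [{x88}, {x90}, {x86, x87, x89}].

Find clopen sets (U ∈ τ with X ∖ U ∈ τ):
  U = ∅, X ∖ U = {x86, x87, x88, x89, x90} — both open, so U is clopen.
  U = {x88}, X ∖ U = {x86, x87, x89, x90} — both open, so U is clopen.
  U = {x90}, X ∖ U = {x86, x87, x88, x89} — both open, so U is clopen.
  U = {x88, x90}, X ∖ U = {x86, x87, x89} — both open, so U is clopen.
  U = {x86, x87, x89}, X ∖ U = {x88, x90} — both open, so U is clopen.
  U = {x86, x87, x88, x89}, X ∖ U = {x90} — both open, so U is clopen.
  U = {x86, x87, x89, x90}, X ∖ U = {x88} — both open, so U is clopen.
  U = {x86, x87, x88, x89, x90}, X ∖ U = ∅ — both open, so U is clopen.
Nontrivial clopen(s) exist: e.g. {x90}. So (X, τ) is disconnected.
Compute connected components by grouping points that agree on all clopens:
  component: {x88}
  component: {x90}
  component: {x86, x87, x89}


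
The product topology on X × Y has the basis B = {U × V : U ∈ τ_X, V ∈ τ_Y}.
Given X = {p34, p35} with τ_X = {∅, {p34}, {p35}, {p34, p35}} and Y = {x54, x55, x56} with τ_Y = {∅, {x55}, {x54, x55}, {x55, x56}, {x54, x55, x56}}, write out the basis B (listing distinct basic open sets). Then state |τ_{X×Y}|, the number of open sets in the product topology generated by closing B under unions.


Basis B = {∅ × ∅, {p34} × {x55}, {p35} × {x55}, {p34} × {x54, x55}, {p34} × {x55, x56}, {p34, p35} × {x55}, {p35} × {x54, x55}, {p35} × {x55, x56}, {p34} × {x54, x55, x56}, {p35} × {x54, x55, x56}, {p34, p35} × {x54, x55}, {p34, p35} × {x55, x56}, {p34, p35} × {x54, x55, x56}}; |τ_{X×Y}| = 25.

Enumerate products U × V with U ∈ τ_X, V ∈ τ_Y (deduplicated):
  ∅ × ∅ = {} (∅)
  {p34} × {x55} = {(p34,x55)}
  {p35} × {x55} = {(p35,x55)}
  {p34} × {x54, x55} = {(p34,x54), (p34,x55)}
  {p34} × {x55, x56} = {(p34,x55), (p34,x56)}
  {p34, p35} × {x55} = {(p34,x55), (p35,x55)}
  {p35} × {x54, x55} = {(p35,x54), (p35,x55)}
  {p35} × {x55, x56} = {(p35,x55), (p35,x56)}
  {p34} × {x54, x55, x56} = {(p34,x54), (p34,x55), (p34,x56)}
  {p35} × {x54, x55, x56} = {(p35,x54), (p35,x55), (p35,x56)}
  {p34, p35} × {x54, x55} = {(p34,x54), (p34,x55), (p35,x54), (p35,x55)}
  {p34, p35} × {x55, x56} = {(p34,x55), (p34,x56), (p35,x55), (p35,x56)}
  {p34, p35} × {x54, x55, x56} = {(p34,x54), (p34,x55), (p34,x56), (p35,x54), (p35,x55), (p35,x56)}
These 13 distinct sets form the basis B.
Close under arbitrary unions to get τ_{X×Y}; counting gives |τ_{X×Y}| = 25.


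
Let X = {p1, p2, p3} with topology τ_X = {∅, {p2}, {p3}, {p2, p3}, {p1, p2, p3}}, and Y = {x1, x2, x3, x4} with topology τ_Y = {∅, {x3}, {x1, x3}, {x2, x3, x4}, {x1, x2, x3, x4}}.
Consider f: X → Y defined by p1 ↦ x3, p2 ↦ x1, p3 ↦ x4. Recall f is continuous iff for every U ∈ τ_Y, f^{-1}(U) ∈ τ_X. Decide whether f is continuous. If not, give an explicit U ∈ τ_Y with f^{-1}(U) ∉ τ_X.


f is NOT continuous.

Compute f^{-1}(U) for each U ∈ τ_Y:
  U = ∅: f^{-1}(U) = ∅ ∈ τ_X ✓.
  U = {x3}: f^{-1}(U) = {p1} ∉ τ_X ✗.
  U = {x1, x3}: f^{-1}(U) = {p1, p2} ∉ τ_X ✗.
  U = {x2, x3, x4}: f^{-1}(U) = {p1, p3} ∉ τ_X ✗.
  U = {x1, x2, x3, x4}: f^{-1}(U) = {p1, p2, p3} ∈ τ_X ✓.
Found U = {x3} with f^{-1}(U) = {p1} not in τ_X. Therefore f is NOT continuous.


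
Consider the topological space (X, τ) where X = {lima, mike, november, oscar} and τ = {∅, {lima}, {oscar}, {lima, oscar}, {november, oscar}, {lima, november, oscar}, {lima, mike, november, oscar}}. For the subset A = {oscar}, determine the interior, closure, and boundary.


int(A) = {oscar}, cl(A) = {mike, november, oscar}, ∂A = {mike, november}.

Closed sets in (X, τ) are complements of opens:
  closed(X, τ) = {∅, {mike}, {lima, mike}, {mike, november}, {lima, mike, november}, {mike, november, oscar}, {lima, mike, november, oscar}}.
int(A) = ⋃ {U ∈ τ : U ⊆ A}. Opens contained in A: ∅, {oscar}.
Taking the union of these: int(A) = {oscar}.
cl(A) = ⋂ {C closed : A ⊆ C}. Closed sets containing A: {mike, november, oscar}, {lima, mike, november, oscar}.
Intersecting these: cl(A) = {mike, november, oscar}.
∂A = cl(A) ∖ int(A) = {mike, november, oscar} ∖ {oscar} = {mike, november}.


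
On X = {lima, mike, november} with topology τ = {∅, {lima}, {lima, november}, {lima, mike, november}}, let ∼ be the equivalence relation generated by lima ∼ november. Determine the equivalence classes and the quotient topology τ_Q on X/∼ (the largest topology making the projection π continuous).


X/∼ = {[lima=november], [mike]}; |τ_Q| = 3.

Equivalence classes: [lima=november], [mike].
Quotient map π: X → X/∼ sends lima ↦ [lima=november], mike ↦ [mike], november ↦ [lima=november].
For each subset V ⊆ X/∼, compute π^{-1}(V) ⊆ X and check whether π^{-1}(V) ∈ τ. V is open in τ_Q iff π^{-1}(V) ∈ τ.
  V = {}: π^{-1}(V) = ∅ ∈ τ ✓.
  V = {[lima=november]}: π^{-1}(V) = {lima, november} ∈ τ ✓.
  V = {[mike]}: π^{-1}(V) = {mike} ∉ τ ✗.
  V = {[lima=november], [mike]}: π^{-1}(V) = {lima, mike, november} ∈ τ ✓.
Open sets in the quotient: τ_Q = {{}, {[lima=november]}, {[lima=november], [mike]}} (3 elements).


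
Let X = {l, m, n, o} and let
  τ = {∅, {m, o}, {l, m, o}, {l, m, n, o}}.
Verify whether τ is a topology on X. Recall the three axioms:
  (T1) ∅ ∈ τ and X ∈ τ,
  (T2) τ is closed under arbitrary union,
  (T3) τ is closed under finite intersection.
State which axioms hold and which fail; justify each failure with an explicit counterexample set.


τ IS a topology on X.

Axiom (T1): ∅ ∈ τ? Yes; X ∈ τ? Yes.
Axiom (T2/T3): check pairwise unions and intersections of members of τ.
All pairwise intersections and unions checked — each lies in τ. Therefore τ satisfies (T1), (T2), (T3): it IS a topology on X.


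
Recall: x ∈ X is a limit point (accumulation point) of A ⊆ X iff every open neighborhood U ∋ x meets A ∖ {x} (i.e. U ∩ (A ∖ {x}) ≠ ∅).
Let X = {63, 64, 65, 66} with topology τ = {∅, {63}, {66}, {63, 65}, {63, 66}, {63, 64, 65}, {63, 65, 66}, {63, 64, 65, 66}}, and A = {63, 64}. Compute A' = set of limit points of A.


A' = {64, 65}

For each x ∈ X, list the open sets U ∈ τ with x ∈ U, then check whether U ∩ (A ∖ {x}) ≠ ∅ for every such U.
  x = 63: open {63} ∋ x has {63} ∩ (A ∖ {63}) = ∅, so x is NOT a limit point.
  x = 64: opens ∋ x are {63, 64, 65}, {63, 64, 65, 66}; each meets A ∖ {64}, so x IS a limit point.
  x = 65: opens ∋ x are {63, 65}, {63, 64, 65}, {63, 65, 66}, {63, 64, 65, 66}; each meets A ∖ {65}, so x IS a limit point.
  x = 66: open {66} ∋ x has {66} ∩ (A ∖ {66}) = ∅, so x is NOT a limit point.
Collecting: A' = {64, 65}.


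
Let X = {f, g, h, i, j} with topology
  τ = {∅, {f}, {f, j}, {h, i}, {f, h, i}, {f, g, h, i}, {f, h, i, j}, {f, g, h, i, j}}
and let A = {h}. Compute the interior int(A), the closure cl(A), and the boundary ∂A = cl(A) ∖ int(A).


int(A) = ∅, cl(A) = {g, h, i}, ∂A = {g, h, i}.

Closed sets in (X, τ) are complements of opens:
  closed(X, τ) = {∅, {g}, {j}, {g, j}, {f, g, j}, {g, h, i}, {g, h, i, j}, {f, g, h, i, j}}.
int(A) = ⋃ {U ∈ τ : U ⊆ A}. Opens contained in A: ∅.
Taking the union of these: int(A) = ∅.
cl(A) = ⋂ {C closed : A ⊆ C}. Closed sets containing A: {g, h, i}, {g, h, i, j}, {f, g, h, i, j}.
Intersecting these: cl(A) = {g, h, i}.
∂A = cl(A) ∖ int(A) = {g, h, i} ∖ ∅ = {g, h, i}.


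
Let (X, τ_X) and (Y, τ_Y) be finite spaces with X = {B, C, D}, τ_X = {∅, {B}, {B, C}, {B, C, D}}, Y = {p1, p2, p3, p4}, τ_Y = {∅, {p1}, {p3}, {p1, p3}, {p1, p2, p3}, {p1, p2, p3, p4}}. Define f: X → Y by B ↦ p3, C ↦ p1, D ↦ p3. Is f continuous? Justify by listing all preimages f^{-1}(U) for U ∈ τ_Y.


f is NOT continuous.

Compute f^{-1}(U) for each U ∈ τ_Y:
  U = ∅: f^{-1}(U) = ∅ ∈ τ_X ✓.
  U = {p1}: f^{-1}(U) = {C} ∉ τ_X ✗.
  U = {p3}: f^{-1}(U) = {B, D} ∉ τ_X ✗.
  U = {p1, p3}: f^{-1}(U) = {B, C, D} ∈ τ_X ✓.
  U = {p1, p2, p3}: f^{-1}(U) = {B, C, D} ∈ τ_X ✓.
  U = {p1, p2, p3, p4}: f^{-1}(U) = {B, C, D} ∈ τ_X ✓.
Found U = {p1} with f^{-1}(U) = {C} not in τ_X. Therefore f is NOT continuous.


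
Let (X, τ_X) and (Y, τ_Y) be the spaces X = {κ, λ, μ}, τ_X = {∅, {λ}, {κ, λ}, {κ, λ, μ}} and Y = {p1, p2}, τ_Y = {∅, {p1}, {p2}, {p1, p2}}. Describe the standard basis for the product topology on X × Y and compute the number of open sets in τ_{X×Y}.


Basis B = {∅ × ∅, {λ} × {p1}, {λ} × {p2}, {κ, λ} × {p1}, {κ, λ} × {p2}, {λ} × {p1, p2}, {κ, λ, μ} × {p1}, {κ, λ, μ} × {p2}, {κ, λ} × {p1, p2}, {κ, λ, μ} × {p1, p2}}; |τ_{X×Y}| = 16.

Enumerate products U × V with U ∈ τ_X, V ∈ τ_Y (deduplicated):
  ∅ × ∅ = {} (∅)
  {λ} × {p1} = {(λ,p1)}
  {λ} × {p2} = {(λ,p2)}
  {κ, λ} × {p1} = {(κ,p1), (λ,p1)}
  {κ, λ} × {p2} = {(κ,p2), (λ,p2)}
  {λ} × {p1, p2} = {(λ,p1), (λ,p2)}
  {κ, λ, μ} × {p1} = {(κ,p1), (λ,p1), (μ,p1)}
  {κ, λ, μ} × {p2} = {(κ,p2), (λ,p2), (μ,p2)}
  {κ, λ} × {p1, p2} = {(κ,p1), (κ,p2), (λ,p1), (λ,p2)}
  {κ, λ, μ} × {p1, p2} = {(κ,p1), (κ,p2), (λ,p1), (λ,p2), (μ,p1), (μ,p2)}
These 10 distinct sets form the basis B.
Close under arbitrary unions to get τ_{X×Y}; counting gives |τ_{X×Y}| = 16.


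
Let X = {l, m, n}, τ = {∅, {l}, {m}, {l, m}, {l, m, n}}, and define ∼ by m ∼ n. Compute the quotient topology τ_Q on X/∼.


X/∼ = {[l], [m=n]}; |τ_Q| = 3.

Equivalence classes: [l], [m=n].
Quotient map π: X → X/∼ sends l ↦ [l], m ↦ [m=n], n ↦ [m=n].
For each subset V ⊆ X/∼, compute π^{-1}(V) ⊆ X and check whether π^{-1}(V) ∈ τ. V is open in τ_Q iff π^{-1}(V) ∈ τ.
  V = {}: π^{-1}(V) = ∅ ∈ τ ✓.
  V = {[l]}: π^{-1}(V) = {l} ∈ τ ✓.
  V = {[m=n]}: π^{-1}(V) = {m, n} ∉ τ ✗.
  V = {[l], [m=n]}: π^{-1}(V) = {l, m, n} ∈ τ ✓.
Open sets in the quotient: τ_Q = {{}, {[l]}, {[l], [m=n]}} (3 elements).


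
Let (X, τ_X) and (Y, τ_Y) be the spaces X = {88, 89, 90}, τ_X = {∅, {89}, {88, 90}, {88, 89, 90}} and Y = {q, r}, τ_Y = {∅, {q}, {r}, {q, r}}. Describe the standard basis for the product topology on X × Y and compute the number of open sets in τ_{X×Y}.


Basis B = {∅ × ∅, {89} × {q}, {89} × {r}, {88, 90} × {q}, {88, 90} × {r}, {89} × {q, r}, {88, 89, 90} × {q}, {88, 89, 90} × {r}, {88, 90} × {q, r}, {88, 89, 90} × {q, r}}; |τ_{X×Y}| = 16.

Enumerate products U × V with U ∈ τ_X, V ∈ τ_Y (deduplicated):
  ∅ × ∅ = {} (∅)
  {89} × {q} = {(89,q)}
  {89} × {r} = {(89,r)}
  {88, 90} × {q} = {(88,q), (90,q)}
  {88, 90} × {r} = {(88,r), (90,r)}
  {89} × {q, r} = {(89,q), (89,r)}
  {88, 89, 90} × {q} = {(88,q), (89,q), (90,q)}
  {88, 89, 90} × {r} = {(88,r), (89,r), (90,r)}
  {88, 90} × {q, r} = {(88,q), (88,r), (90,q), (90,r)}
  {88, 89, 90} × {q, r} = {(88,q), (88,r), (89,q), (89,r), (90,q), (90,r)}
These 10 distinct sets form the basis B.
Close under arbitrary unions to get τ_{X×Y}; counting gives |τ_{X×Y}| = 16.


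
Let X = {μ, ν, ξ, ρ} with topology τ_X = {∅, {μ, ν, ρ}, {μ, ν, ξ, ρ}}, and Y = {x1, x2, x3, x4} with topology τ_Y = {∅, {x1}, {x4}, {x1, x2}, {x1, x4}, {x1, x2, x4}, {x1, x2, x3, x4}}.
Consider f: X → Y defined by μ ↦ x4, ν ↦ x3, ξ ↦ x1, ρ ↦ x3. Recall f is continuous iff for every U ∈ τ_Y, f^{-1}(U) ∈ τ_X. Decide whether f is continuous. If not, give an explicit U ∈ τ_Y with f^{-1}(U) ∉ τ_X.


f is NOT continuous.

Compute f^{-1}(U) for each U ∈ τ_Y:
  U = ∅: f^{-1}(U) = ∅ ∈ τ_X ✓.
  U = {x1}: f^{-1}(U) = {ξ} ∉ τ_X ✗.
  U = {x4}: f^{-1}(U) = {μ} ∉ τ_X ✗.
  U = {x1, x2}: f^{-1}(U) = {ξ} ∉ τ_X ✗.
  U = {x1, x4}: f^{-1}(U) = {μ, ξ} ∉ τ_X ✗.
  U = {x1, x2, x4}: f^{-1}(U) = {μ, ξ} ∉ τ_X ✗.
  U = {x1, x2, x3, x4}: f^{-1}(U) = {μ, ν, ξ, ρ} ∈ τ_X ✓.
Found U = {x1} with f^{-1}(U) = {ξ} not in τ_X. Therefore f is NOT continuous.


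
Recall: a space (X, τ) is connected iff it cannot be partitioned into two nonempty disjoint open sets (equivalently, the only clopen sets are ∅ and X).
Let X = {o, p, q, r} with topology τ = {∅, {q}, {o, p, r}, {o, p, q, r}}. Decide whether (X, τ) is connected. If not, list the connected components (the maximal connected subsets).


(X, τ) is disconnected; components = [{q}, {o, p, r}].

Find clopen sets (U ∈ τ with X ∖ U ∈ τ):
  U = ∅, X ∖ U = {o, p, q, r} — both open, so U is clopen.
  U = {q}, X ∖ U = {o, p, r} — both open, so U is clopen.
  U = {o, p, r}, X ∖ U = {q} — both open, so U is clopen.
  U = {o, p, q, r}, X ∖ U = ∅ — both open, so U is clopen.
Nontrivial clopen(s) exist: e.g. {q}. So (X, τ) is disconnected.
Compute connected components by grouping points that agree on all clopens:
  component: {q}
  component: {o, p, r}


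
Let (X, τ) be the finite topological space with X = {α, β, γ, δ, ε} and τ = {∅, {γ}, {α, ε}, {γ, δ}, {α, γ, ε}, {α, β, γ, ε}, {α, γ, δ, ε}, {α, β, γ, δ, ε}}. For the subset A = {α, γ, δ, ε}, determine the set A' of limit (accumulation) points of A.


A' = {α, β, δ, ε}

For each x ∈ X, list the open sets U ∈ τ with x ∈ U, then check whether U ∩ (A ∖ {x}) ≠ ∅ for every such U.
  x = α: opens ∋ x are {α, ε}, {α, γ, ε}, {α, β, γ, ε}, {α, γ, δ, ε}, {α, β, γ, δ, ε}; each meets A ∖ {α}, so x IS a limit point.
  x = β: opens ∋ x are {α, β, γ, ε}, {α, β, γ, δ, ε}; each meets A ∖ {β}, so x IS a limit point.
  x = γ: open {γ} ∋ x has {γ} ∩ (A ∖ {γ}) = ∅, so x is NOT a limit point.
  x = δ: opens ∋ x are {γ, δ}, {α, γ, δ, ε}, {α, β, γ, δ, ε}; each meets A ∖ {δ}, so x IS a limit point.
  x = ε: opens ∋ x are {α, ε}, {α, γ, ε}, {α, β, γ, ε}, {α, γ, δ, ε}, {α, β, γ, δ, ε}; each meets A ∖ {ε}, so x IS a limit point.
Collecting: A' = {α, β, δ, ε}.


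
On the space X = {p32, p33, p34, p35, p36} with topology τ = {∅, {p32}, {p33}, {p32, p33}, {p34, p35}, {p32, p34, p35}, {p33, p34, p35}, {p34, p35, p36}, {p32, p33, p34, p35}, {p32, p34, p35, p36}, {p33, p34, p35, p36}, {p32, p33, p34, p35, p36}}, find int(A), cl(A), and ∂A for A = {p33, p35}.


int(A) = {p33}, cl(A) = {p33, p34, p35, p36}, ∂A = {p34, p35, p36}.

Closed sets in (X, τ) are complements of opens:
  closed(X, τ) = {∅, {p32}, {p33}, {p36}, {p32, p33}, {p32, p36}, {p33, p36}, {p32, p33, p36}, {p34, p35, p36}, {p32, p34, p35, p36}, {p33, p34, p35, p36}, {p32, p33, p34, p35, p36}}.
int(A) = ⋃ {U ∈ τ : U ⊆ A}. Opens contained in A: ∅, {p33}.
Taking the union of these: int(A) = {p33}.
cl(A) = ⋂ {C closed : A ⊆ C}. Closed sets containing A: {p33, p34, p35, p36}, {p32, p33, p34, p35, p36}.
Intersecting these: cl(A) = {p33, p34, p35, p36}.
∂A = cl(A) ∖ int(A) = {p33, p34, p35, p36} ∖ {p33} = {p34, p35, p36}.


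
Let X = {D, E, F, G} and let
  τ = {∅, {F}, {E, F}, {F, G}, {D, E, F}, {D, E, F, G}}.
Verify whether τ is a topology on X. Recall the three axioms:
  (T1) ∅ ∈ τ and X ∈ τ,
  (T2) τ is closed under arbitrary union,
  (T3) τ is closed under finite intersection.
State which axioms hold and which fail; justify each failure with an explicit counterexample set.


τ is NOT a topology on X.

Axiom (T1): ∅ ∈ τ? Yes; X ∈ τ? Yes.
Axiom (T2/T3): check pairwise unions and intersections of members of τ.
Counterexample for (T2): {E, F} ∪ {F, G} = {E, F, G} ∉ τ. Therefore τ is NOT a topology.


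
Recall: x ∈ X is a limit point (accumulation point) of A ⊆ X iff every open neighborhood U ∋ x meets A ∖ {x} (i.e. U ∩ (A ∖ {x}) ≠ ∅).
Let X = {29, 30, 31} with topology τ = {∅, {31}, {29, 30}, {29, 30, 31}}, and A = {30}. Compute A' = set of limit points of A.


A' = {29}

For each x ∈ X, list the open sets U ∈ τ with x ∈ U, then check whether U ∩ (A ∖ {x}) ≠ ∅ for every such U.
  x = 29: opens ∋ x are {29, 30}, {29, 30, 31}; each meets A ∖ {29}, so x IS a limit point.
  x = 30: open {29, 30} ∋ x has {29, 30} ∩ (A ∖ {30}) = ∅, so x is NOT a limit point.
  x = 31: open {31} ∋ x has {31} ∩ (A ∖ {31}) = ∅, so x is NOT a limit point.
Collecting: A' = {29}.


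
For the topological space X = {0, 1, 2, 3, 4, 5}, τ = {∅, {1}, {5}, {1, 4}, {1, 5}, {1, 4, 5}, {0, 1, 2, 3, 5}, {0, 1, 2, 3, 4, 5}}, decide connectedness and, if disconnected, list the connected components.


(X, τ) is connected.

Find clopen sets (U ∈ τ with X ∖ U ∈ τ):
  U = ∅, X ∖ U = {0, 1, 2, 3, 4, 5} — both open, so U is clopen.
  U = {0, 1, 2, 3, 4, 5}, X ∖ U = ∅ — both open, so U is clopen.
Only trivial clopens (∅ and X) exist, so (X, τ) is connected.
Compute connected components by grouping points that agree on all clopens:
  component: {0, 1, 2, 3, 4, 5}
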